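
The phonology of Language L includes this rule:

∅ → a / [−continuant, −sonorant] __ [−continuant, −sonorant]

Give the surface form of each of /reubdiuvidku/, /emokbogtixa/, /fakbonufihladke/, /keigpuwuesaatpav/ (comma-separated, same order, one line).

reubadiuvidaku, emokabogatixa, fakabonufihladake, keigapuwuesaatapav

/reubdiuvidku/: /b/ and /d/ form a stop–stop cluster, so [a] is inserted between them. /d/ and /k/ form a stop–stop cluster, so [a] is inserted between them. → [reubadiuvidaku].
/emokbogtixa/: /k/ and /b/ form a stop–stop cluster, so [a] is inserted between them. /g/ and /t/ form a stop–stop cluster, so [a] is inserted between them. → [emokabogatixa].
/fakbonufihladke/: /k/ and /b/ form a stop–stop cluster, so [a] is inserted between them. /d/ and /k/ form a stop–stop cluster, so [a] is inserted between them. → [fakabonufihladake].
/keigpuwuesaatpav/: /g/ and /p/ form a stop–stop cluster, so [a] is inserted between them. /t/ and /p/ form a stop–stop cluster, so [a] is inserted between them. → [keigapuwuesaatapav].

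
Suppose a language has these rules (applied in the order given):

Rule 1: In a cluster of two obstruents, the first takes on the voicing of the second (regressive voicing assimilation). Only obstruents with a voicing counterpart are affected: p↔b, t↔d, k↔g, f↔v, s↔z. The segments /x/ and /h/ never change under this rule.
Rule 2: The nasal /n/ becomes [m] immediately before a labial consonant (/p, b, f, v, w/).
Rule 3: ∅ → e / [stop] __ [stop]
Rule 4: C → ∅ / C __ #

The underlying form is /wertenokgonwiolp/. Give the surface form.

wertenogegomwiol

Rule 1 (regressive voicing assimilation): /k/ precedes the voiced obstruent /g/, so it voices to [g] by assimilation. /wertenokgonwiolp/ → wertenoggonwiolp.
Rule 2 (nasal place assimilation): /n/ precedes the labial consonant /w/, so it assimilates in place to [m]. /wertenoggonwiolp/ → wertenoggomwiolp.
Rule 3 (stop-cluster e-epenthesis): /g/ and /g/ form a stop–stop cluster, so [e] is inserted between them. /wertenoggomwiolp/ → wertenogegomwiolp.
Rule 4 (final cluster simplification): /p/ is the second consonant of a word-final cluster /lp/, so it deletes. /wertenogegomwiolp/ → wertenogegomwiol.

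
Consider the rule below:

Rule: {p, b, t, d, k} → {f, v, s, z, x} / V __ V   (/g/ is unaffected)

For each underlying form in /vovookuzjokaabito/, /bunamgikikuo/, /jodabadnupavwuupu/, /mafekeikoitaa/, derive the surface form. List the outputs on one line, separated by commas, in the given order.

/vovookuzjokaabito/: /k/ is a stop between vowels /o/ and /u/, so it spirantizes to the fricative [x]. /k/ is a stop between vowels /o/ and /a/, so it spirantizes to the fricative [x]. /b/ is a stop between vowels /a/ and /i/, so it spirantizes to the fricative [v]. /t/ is a stop between vowels /i/ and /o/, so it spirantizes to the fricative [s]. → [vovooxuzjoxaaviso].
/bunamgikikuo/: /k/ is a stop between vowels /i/ and /i/, so it spirantizes to the fricative [x]. /k/ is a stop between vowels /i/ and /u/, so it spirantizes to the fricative [x]. → [bunamgixixuo].
/jodabadnupavwuupu/: /d/ is a stop between vowels /o/ and /a/, so it spirantizes to the fricative [z]. /b/ is a stop between vowels /a/ and /a/, so it spirantizes to the fricative [v]. /p/ is a stop between vowels /u/ and /a/, so it spirantizes to the fricative [f]. /p/ is a stop between vowels /u/ and /u/, so it spirantizes to the fricative [f]. → [jozavadnufavwuufu].
/mafekeikoitaa/: /k/ is a stop between vowels /e/ and /e/, so it spirantizes to the fricative [x]. /k/ is a stop between vowels /i/ and /o/, so it spirantizes to the fricative [x]. /t/ is a stop between vowels /i/ and /a/, so it spirantizes to the fricative [s]. → [mafexeixoisaa].

vovooxuzjoxaaviso, bunamgixixuo, jozavadnufavwuufu, mafexeixoisaa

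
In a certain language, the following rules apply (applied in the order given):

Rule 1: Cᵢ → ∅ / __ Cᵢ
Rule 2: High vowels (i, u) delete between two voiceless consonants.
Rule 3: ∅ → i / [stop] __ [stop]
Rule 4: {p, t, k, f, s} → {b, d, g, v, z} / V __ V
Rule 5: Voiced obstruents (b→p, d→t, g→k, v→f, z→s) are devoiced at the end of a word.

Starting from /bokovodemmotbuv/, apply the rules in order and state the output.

bogovodemodibuf

Rule 1 (degemination): /mm/ is a geminate; the first /m/ deletes. /bokovodemmotbuv/ → bokovodemotbuv.
Rule 2 (high vowel syncope): no segment meets the environment; /bokovodemotbuv/ is unchanged.
Rule 3 (stop-cluster i-epenthesis): /t/ and /b/ form a stop–stop cluster, so [i] is inserted between them. /bokovodemotbuv/ → bokovodemotibuv.
Rule 4 (intervocalic voicing): /k/ is a voiceless obstruent between vowels /o/ and /o/, so it voices to [g]. /t/ is a voiceless obstruent between vowels /o/ and /i/, so it voices to [d]. /bokovodemotibuv/ → bogovodemodibuv.
Rule 5 (final devoicing): /v/ is a voiced obstruent in word-final position, so it devoices to [f]. /bogovodemodibuv/ → bogovodemodibuf.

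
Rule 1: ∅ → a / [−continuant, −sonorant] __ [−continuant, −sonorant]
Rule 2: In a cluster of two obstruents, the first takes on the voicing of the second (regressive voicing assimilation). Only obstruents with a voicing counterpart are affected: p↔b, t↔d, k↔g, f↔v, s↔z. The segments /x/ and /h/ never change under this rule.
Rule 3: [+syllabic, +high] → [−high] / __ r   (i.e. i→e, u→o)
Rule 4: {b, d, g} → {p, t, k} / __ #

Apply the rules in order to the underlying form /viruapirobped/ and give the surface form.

Rule 1 (stop-cluster a-epenthesis): /b/ and /p/ form a stop–stop cluster, so [a] is inserted between them. /viruapirobped/ → viruapirobaped.
Rule 2 (regressive voicing assimilation): no segment meets the environment; /viruapirobaped/ is unchanged.
Rule 3 (pre-rhotic lowering): /i/ is a high vowel immediately before /r/, so it lowers to [e]. /i/ is a high vowel immediately before /r/, so it lowers to [e]. /viruapirobaped/ → veruaperobaped.
Rule 4 (final devoicing): /d/ is a voiced stop in word-final position, so it devoices to [t]. /veruaperobaped/ → veruaperobapet.

veruaperobapet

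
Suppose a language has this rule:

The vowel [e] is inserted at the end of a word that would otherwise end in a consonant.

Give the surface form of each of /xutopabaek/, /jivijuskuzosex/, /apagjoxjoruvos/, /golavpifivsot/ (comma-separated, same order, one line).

/xutopabaek/: the form ends in the consonant /k/, so [e] is inserted word-finally. → [xutopabaeke].
/jivijuskuzosex/: the form ends in the consonant /x/, so [e] is inserted word-finally. → [jivijuskuzosexe].
/apagjoxjoruvos/: the form ends in the consonant /s/, so [e] is inserted word-finally. → [apagjoxjoruvose].
/golavpifivsot/: the form ends in the consonant /t/, so [e] is inserted word-finally. → [golavpifivsote].

xutopabaeke, jivijuskuzosexe, apagjoxjoruvose, golavpifivsote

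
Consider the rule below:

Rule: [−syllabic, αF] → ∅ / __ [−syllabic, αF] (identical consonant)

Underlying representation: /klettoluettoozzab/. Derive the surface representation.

kletoluetoozab

/tt/ is a geminate; the first /t/ deletes.
/tt/ is a geminate; the first /t/ deletes.
/zz/ is a geminate; the first /z/ deletes.
The other instances of /k/, /l/, /t/, /z/, /b/ do not occur in the required environment and remain unchanged.
Surface form: [kletoluetoozab].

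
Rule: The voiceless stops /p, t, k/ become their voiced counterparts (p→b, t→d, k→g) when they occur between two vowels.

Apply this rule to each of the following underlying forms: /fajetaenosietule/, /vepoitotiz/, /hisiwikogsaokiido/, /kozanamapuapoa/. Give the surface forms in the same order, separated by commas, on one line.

fajedaenosiedule, veboidodiz, hisiwigogsaogiido, kozanamabuaboa

/fajetaenosietule/: /t/ is a voiceless stop between vowels /e/ and /a/, so it voices to [d]. /t/ is a voiceless stop between vowels /e/ and /u/, so it voices to [d]. → [fajedaenosiedule].
/vepoitotiz/: /p/ is a voiceless stop between vowels /e/ and /o/, so it voices to [b]. /t/ is a voiceless stop between vowels /i/ and /o/, so it voices to [d]. /t/ is a voiceless stop between vowels /o/ and /i/, so it voices to [d]. → [veboidodiz].
/hisiwikogsaokiido/: /k/ is a voiceless stop between vowels /i/ and /o/, so it voices to [g]. /k/ is a voiceless stop between vowels /o/ and /i/, so it voices to [g]. → [hisiwigogsaogiido].
/kozanamapuapoa/: /p/ is a voiceless stop between vowels /a/ and /u/, so it voices to [b]. /p/ is a voiceless stop between vowels /a/ and /o/, so it voices to [b]. → [kozanamabuaboa].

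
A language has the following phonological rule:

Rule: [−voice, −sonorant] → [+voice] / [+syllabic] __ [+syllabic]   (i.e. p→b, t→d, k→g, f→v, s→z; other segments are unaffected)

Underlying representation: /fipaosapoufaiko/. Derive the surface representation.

fibaozabouvaigo

Scanning /fipaosapoufaiko/: /f/ at position 1 is not in the conditioning environment; /p/ is a voiceless obstruent between vowels /i/ and /a/, so it voices to [b]; /s/ is a voiceless obstruent between vowels /o/ and /a/, so it voices to [z]; /p/ is a voiceless obstruent between vowels /a/ and /o/, so it voices to [b]; /f/ is a voiceless obstruent between vowels /u/ and /a/, so it voices to [v]; /k/ is a voiceless obstruent between vowels /i/ and /o/, so it voices to [g].
Result: [fibaozabouvaigo].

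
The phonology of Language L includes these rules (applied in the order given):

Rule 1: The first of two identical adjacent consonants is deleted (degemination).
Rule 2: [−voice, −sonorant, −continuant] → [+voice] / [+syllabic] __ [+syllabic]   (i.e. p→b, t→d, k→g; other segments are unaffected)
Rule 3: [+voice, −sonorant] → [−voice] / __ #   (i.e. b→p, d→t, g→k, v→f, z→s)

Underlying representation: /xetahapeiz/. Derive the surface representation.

Rule 1 (degemination): no segment meets the environment; /xetahapeiz/ is unchanged.
Rule 2 (intervocalic voicing): /t/ is a voiceless stop between vowels /e/ and /a/, so it voices to [d]. /p/ is a voiceless stop between vowels /a/ and /e/, so it voices to [b]. /xetahapeiz/ → xedahabeiz.
Rule 3 (final devoicing): /z/ is a voiced obstruent in word-final position, so it devoices to [s]. /xedahabeiz/ → xedahabeis.

xedahabeis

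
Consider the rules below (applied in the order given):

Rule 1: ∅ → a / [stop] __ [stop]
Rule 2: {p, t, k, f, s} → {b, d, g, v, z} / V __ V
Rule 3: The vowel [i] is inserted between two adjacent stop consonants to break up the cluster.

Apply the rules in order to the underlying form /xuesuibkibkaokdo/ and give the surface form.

xuezuibagibagaogado

Rule 1 (stop-cluster a-epenthesis): /b/ and /k/ form a stop–stop cluster, so [a] is inserted between them. /b/ and /k/ form a stop–stop cluster, so [a] is inserted between them. /k/ and /d/ form a stop–stop cluster, so [a] is inserted between them. /xuesuibkibkaokdo/ → xuesuibakibakaokado.
Rule 2 (intervocalic voicing): /s/ is a voiceless obstruent between vowels /e/ and /u/, so it voices to [z]. /k/ is a voiceless obstruent between vowels /a/ and /i/, so it voices to [g]. /k/ is a voiceless obstruent between vowels /a/ and /a/, so it voices to [g]. /k/ is a voiceless obstruent between vowels /o/ and /a/, so it voices to [g]. /xuesuibakibakaokado/ → xuezuibagibagaogado.
Rule 3 (stop-cluster i-epenthesis): no segment meets the environment; /xuezuibagibagaogado/ is unchanged.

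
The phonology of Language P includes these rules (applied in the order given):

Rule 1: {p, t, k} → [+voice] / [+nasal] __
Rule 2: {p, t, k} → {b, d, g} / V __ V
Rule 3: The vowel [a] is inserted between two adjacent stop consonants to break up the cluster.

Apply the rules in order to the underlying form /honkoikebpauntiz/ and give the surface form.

Rule 1 (post-nasal voicing): /k/ is a voiceless stop immediately after the nasal /n/, so it voices to [g]. /t/ is a voiceless stop immediately after the nasal /n/, so it voices to [d]. /honkoikebpauntiz/ → hongoikebpaundiz.
Rule 2 (intervocalic voicing): /k/ is a voiceless stop between vowels /i/ and /e/, so it voices to [g]. /hongoikebpaundiz/ → hongoigebpaundiz.
Rule 3 (stop-cluster a-epenthesis): /b/ and /p/ form a stop–stop cluster, so [a] is inserted between them. /hongoigebpaundiz/ → hongoigebapaundiz.

hongoigebapaundiz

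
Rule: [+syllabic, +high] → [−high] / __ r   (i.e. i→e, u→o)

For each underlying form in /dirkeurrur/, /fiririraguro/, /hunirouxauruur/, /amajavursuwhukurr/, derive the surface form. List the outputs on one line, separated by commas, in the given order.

derkeorror, ferereragoro, hunerouxaoruor, amajavorsuwhukorr

/dirkeurrur/: /i/ is a high vowel immediately before /r/, so it lowers to [e]. /u/ is a high vowel immediately before /r/, so it lowers to [o]. /u/ is a high vowel immediately before /r/, so it lowers to [o]. → [derkeorror].
/fiririraguro/: /i/ is a high vowel immediately before /r/, so it lowers to [e]. /i/ is a high vowel immediately before /r/, so it lowers to [e]. /i/ is a high vowel immediately before /r/, so it lowers to [e]. /u/ is a high vowel immediately before /r/, so it lowers to [o]. → [ferereragoro].
/hunirouxauruur/: /i/ is a high vowel immediately before /r/, so it lowers to [e]. /u/ is a high vowel immediately before /r/, so it lowers to [o]. /u/ is a high vowel immediately before /r/, so it lowers to [o]. → [hunerouxaoruor].
/amajavursuwhukurr/: /u/ is a high vowel immediately before /r/, so it lowers to [o]. /u/ is a high vowel immediately before /r/, so it lowers to [o]. → [amajavorsuwhukorr].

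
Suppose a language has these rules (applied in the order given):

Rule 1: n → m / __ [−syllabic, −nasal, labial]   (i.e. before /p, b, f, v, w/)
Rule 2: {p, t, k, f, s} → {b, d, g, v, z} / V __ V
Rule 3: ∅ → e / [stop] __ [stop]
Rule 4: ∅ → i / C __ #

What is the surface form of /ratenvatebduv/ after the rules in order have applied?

Rule 1 (nasal place assimilation): /n/ precedes the labial consonant /v/, so it assimilates in place to [m]. /ratenvatebduv/ → ratemvatebduv.
Rule 2 (intervocalic voicing): /t/ is a voiceless obstruent between vowels /a/ and /e/, so it voices to [d]. /t/ is a voiceless obstruent between vowels /a/ and /e/, so it voices to [d]. /ratemvatebduv/ → rademvadebduv.
Rule 3 (stop-cluster e-epenthesis): /b/ and /d/ form a stop–stop cluster, so [e] is inserted between them. /rademvadebduv/ → rademvadebeduv.
Rule 4 (final i-epenthesis): the form ends in the consonant /v/, so [i] is inserted word-finally. /rademvadebeduv/ → rademvadebeduvi.

rademvadebeduvi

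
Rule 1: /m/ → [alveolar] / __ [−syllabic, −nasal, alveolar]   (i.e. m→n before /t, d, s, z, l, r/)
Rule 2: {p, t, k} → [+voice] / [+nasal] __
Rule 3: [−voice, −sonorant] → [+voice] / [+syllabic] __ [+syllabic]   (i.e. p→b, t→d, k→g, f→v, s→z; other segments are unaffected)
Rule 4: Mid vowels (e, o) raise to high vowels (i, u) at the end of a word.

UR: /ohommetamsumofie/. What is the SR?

ohommedansumovii

Rule 1 (nasal place assimilation): /m/ precedes the alveolar consonant /s/, so it assimilates in place to [n]. /ohommetamsumofie/ → ohommetansumofie.
Rule 2 (post-nasal voicing): no segment meets the environment; /ohommetansumofie/ is unchanged.
Rule 3 (intervocalic voicing): /t/ is a voiceless obstruent between vowels /e/ and /a/, so it voices to [d]. /f/ is a voiceless obstruent between vowels /o/ and /i/, so it voices to [v]. /ohommetansumofie/ → ohommedansumovie.
Rule 4 (final vowel raising): /e/ is a mid vowel in word-final position, so it raises to [i]. /ohommedansumovie/ → ohommedansumovii.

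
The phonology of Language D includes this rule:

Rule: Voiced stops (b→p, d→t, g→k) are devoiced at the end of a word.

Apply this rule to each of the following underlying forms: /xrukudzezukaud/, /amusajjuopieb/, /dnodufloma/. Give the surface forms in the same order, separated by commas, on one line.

xrukudzezukaut, amusajjuopiep, dnodufloma

/xrukudzezukaud/: /d/ is a voiced stop in word-final position, so it devoices to [t]. → [xrukudzezukaut].
/amusajjuopieb/: /b/ is a voiced stop in word-final position, so it devoices to [p]. → [amusajjuopiep].
/dnodufloma/: the rule's environment is not met; surfaces unchanged as [dnodufloma].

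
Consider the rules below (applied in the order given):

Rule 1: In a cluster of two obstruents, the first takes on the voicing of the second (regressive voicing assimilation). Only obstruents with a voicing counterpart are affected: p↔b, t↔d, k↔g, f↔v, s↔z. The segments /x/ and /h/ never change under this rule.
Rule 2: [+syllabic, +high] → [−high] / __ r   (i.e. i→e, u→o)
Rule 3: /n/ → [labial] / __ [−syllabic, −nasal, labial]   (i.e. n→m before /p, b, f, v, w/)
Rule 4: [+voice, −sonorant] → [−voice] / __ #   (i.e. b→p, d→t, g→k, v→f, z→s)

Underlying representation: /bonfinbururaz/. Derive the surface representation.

bomfimbororas

Rule 1 (regressive voicing assimilation): no segment meets the environment; /bonfinbururaz/ is unchanged.
Rule 2 (pre-rhotic lowering): /u/ is a high vowel immediately before /r/, so it lowers to [o]. /u/ is a high vowel immediately before /r/, so it lowers to [o]. /bonfinbururaz/ → bonfinbororaz.
Rule 3 (nasal place assimilation): /n/ precedes the labial consonant /f/, so it assimilates in place to [m]. /n/ precedes the labial consonant /b/, so it assimilates in place to [m]. /bonfinbororaz/ → bomfimbororaz.
Rule 4 (final devoicing): /z/ is a voiced obstruent in word-final position, so it devoices to [s]. /bomfimbororaz/ → bomfimbororas.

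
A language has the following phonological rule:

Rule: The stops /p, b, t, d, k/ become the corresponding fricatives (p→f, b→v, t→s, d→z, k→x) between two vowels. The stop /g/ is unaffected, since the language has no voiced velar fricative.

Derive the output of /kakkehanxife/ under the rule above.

No segment of /kakkehanxife/ meets the structural description of the rule, so the form surfaces unchanged.

kakkehanxife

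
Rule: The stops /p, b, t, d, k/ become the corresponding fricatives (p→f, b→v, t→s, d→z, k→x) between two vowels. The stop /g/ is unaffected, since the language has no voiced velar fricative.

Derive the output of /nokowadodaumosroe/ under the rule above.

noxowazozaumosroe

/k/ is a stop between vowels /o/ and /o/, so it spirantizes to the fricative [x].
/d/ is a stop between vowels /a/ and /o/, so it spirantizes to the fricative [z].
/d/ is a stop between vowels /o/ and /a/, so it spirantizes to the fricative [z].
Surface form: [noxowazozaumosroe].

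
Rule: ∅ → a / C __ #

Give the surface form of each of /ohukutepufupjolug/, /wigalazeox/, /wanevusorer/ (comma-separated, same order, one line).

/ohukutepufupjolug/: the form ends in the consonant /g/, so [a] is inserted word-finally. → [ohukutepufupjoluga].
/wigalazeox/: the form ends in the consonant /x/, so [a] is inserted word-finally. → [wigalazeoxa].
/wanevusorer/: the form ends in the consonant /r/, so [a] is inserted word-finally. → [wanevusorera].

ohukutepufupjoluga, wigalazeoxa, wanevusorera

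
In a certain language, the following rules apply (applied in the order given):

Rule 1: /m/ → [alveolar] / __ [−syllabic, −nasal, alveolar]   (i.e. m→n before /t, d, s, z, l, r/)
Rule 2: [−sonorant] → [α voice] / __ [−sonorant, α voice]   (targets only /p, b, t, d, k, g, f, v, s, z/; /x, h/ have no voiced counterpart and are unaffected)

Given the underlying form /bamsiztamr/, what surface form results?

bansistanr

Rule 1 (nasal place assimilation): /m/ precedes the alveolar consonant /s/, so it assimilates in place to [n]. /m/ precedes the alveolar consonant /r/, so it assimilates in place to [n]. /bamsiztamr/ → bansiztanr.
Rule 2 (regressive voicing assimilation): /z/ precedes the voiceless obstruent /t/, so it devoices to [s] by assimilation. /bansiztanr/ → bansistanr.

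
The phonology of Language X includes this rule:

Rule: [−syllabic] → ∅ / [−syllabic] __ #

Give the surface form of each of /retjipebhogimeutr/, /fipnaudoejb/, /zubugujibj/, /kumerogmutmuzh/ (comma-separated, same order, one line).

/retjipebhogimeutr/: /r/ is the second consonant of a word-final cluster /tr/, so it deletes. → [retjipebhogimeut].
/fipnaudoejb/: /b/ is the second consonant of a word-final cluster /jb/, so it deletes. → [fipnaudoej].
/zubugujibj/: /j/ is the second consonant of a word-final cluster /bj/, so it deletes. → [zubugujib].
/kumerogmutmuzh/: /h/ is the second consonant of a word-final cluster /zh/, so it deletes. → [kumerogmutmuz].

retjipebhogimeut, fipnaudoej, zubugujib, kumerogmutmuz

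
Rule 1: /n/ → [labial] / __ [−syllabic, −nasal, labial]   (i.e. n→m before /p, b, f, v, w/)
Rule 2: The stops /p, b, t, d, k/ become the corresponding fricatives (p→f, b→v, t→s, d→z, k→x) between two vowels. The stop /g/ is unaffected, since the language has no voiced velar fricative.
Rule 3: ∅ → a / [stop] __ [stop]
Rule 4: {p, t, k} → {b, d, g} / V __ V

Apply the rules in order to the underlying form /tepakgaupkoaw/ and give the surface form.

tefagagaubagoaw

Rule 1 (nasal place assimilation): no segment meets the environment; /tepakgaupkoaw/ is unchanged.
Rule 2 (intervocalic spirantization): /p/ is a stop between vowels /e/ and /a/, so it spirantizes to the fricative [f]. /tepakgaupkoaw/ → tefakgaupkoaw.
Rule 3 (stop-cluster a-epenthesis): /k/ and /g/ form a stop–stop cluster, so [a] is inserted between them. /p/ and /k/ form a stop–stop cluster, so [a] is inserted between them. /tefakgaupkoaw/ → tefakagaupakoaw.
Rule 4 (intervocalic voicing): /k/ is a voiceless stop between vowels /a/ and /a/, so it voices to [g]. /p/ is a voiceless stop between vowels /u/ and /a/, so it voices to [b]. /k/ is a voiceless stop between vowels /a/ and /o/, so it voices to [g]. /tefakagaupakoaw/ → tefagagaubagoaw.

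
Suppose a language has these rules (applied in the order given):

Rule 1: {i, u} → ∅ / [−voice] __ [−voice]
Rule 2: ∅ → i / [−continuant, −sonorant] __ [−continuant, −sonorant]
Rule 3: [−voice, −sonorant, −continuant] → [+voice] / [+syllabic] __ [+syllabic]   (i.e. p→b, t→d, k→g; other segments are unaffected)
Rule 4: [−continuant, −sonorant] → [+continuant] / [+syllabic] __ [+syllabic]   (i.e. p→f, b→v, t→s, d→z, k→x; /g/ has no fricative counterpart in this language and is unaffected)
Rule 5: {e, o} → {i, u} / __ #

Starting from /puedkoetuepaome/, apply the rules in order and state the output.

Rule 1 (high vowel syncope): no segment meets the environment; /puedkoetuepaome/ is unchanged.
Rule 2 (stop-cluster i-epenthesis): /d/ and /k/ form a stop–stop cluster, so [i] is inserted between them. /puedkoetuepaome/ → puedikoetuepaome.
Rule 3 (intervocalic voicing): /k/ is a voiceless stop between vowels /i/ and /o/, so it voices to [g]. /t/ is a voiceless stop between vowels /e/ and /u/, so it voices to [d]. /p/ is a voiceless stop between vowels /e/ and /a/, so it voices to [b]. /puedikoetuepaome/ → puedigoeduebaome.
Rule 4 (intervocalic spirantization): /d/ is a stop between vowels /e/ and /i/, so it spirantizes to the fricative [z]. /d/ is a stop between vowels /e/ and /u/, so it spirantizes to the fricative [z]. /b/ is a stop between vowels /e/ and /a/, so it spirantizes to the fricative [v]. /puedigoeduebaome/ → puezigoezuevaome.
Rule 5 (final vowel raising): /e/ is a mid vowel in word-final position, so it raises to [i]. /puezigoezuevaome/ → puezigoezuevaomi.

puezigoezuevaomi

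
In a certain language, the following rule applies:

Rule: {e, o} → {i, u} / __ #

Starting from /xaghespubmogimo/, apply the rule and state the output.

xaghespubmogimu

/o/ is a mid vowel in word-final position, so it raises to [u].
The other instances of /e/, /o/ do not occur in the required environment and remain unchanged.
Surface form: [xaghespubmogimu].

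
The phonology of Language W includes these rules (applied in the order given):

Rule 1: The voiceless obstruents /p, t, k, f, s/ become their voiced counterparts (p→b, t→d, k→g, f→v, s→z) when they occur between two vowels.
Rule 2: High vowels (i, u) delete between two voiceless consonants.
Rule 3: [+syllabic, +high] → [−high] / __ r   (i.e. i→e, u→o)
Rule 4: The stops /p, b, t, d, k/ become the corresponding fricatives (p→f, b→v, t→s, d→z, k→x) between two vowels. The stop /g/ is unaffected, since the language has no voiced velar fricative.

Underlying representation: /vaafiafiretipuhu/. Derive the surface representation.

vaaviaverezivuhu

Rule 1 (intervocalic voicing): /f/ is a voiceless obstruent between vowels /a/ and /i/, so it voices to [v]. /f/ is a voiceless obstruent between vowels /a/ and /i/, so it voices to [v]. /t/ is a voiceless obstruent between vowels /e/ and /i/, so it voices to [d]. /p/ is a voiceless obstruent between vowels /i/ and /u/, so it voices to [b]. /vaafiafiretipuhu/ → vaaviaviredibuhu.
Rule 2 (high vowel syncope): no segment meets the environment; /vaaviaviredibuhu/ is unchanged.
Rule 3 (pre-rhotic lowering): /i/ is a high vowel immediately before /r/, so it lowers to [e]. /vaaviaviredibuhu/ → vaaviaveredibuhu.
Rule 4 (intervocalic spirantization): /d/ is a stop between vowels /e/ and /i/, so it spirantizes to the fricative [z]. /b/ is a stop between vowels /i/ and /u/, so it spirantizes to the fricative [v]. /vaaviaveredibuhu/ → vaaviaverezivuhu.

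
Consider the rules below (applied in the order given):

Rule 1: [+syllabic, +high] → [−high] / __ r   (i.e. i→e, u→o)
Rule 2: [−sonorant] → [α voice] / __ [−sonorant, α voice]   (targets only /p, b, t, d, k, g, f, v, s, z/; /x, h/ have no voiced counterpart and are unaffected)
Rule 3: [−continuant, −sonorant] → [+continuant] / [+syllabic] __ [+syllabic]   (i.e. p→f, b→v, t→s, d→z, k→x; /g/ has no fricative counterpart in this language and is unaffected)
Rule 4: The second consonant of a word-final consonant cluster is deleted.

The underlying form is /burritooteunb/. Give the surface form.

Rule 1 (pre-rhotic lowering): /u/ is a high vowel immediately before /r/, so it lowers to [o]. /burritooteunb/ → borritooteunb.
Rule 2 (regressive voicing assimilation): no segment meets the environment; /borritooteunb/ is unchanged.
Rule 3 (intervocalic spirantization): /t/ is a stop between vowels /i/ and /o/, so it spirantizes to the fricative [s]. /t/ is a stop between vowels /o/ and /e/, so it spirantizes to the fricative [s]. /borritooteunb/ → borrisooseunb.
Rule 4 (final cluster simplification): /b/ is the second consonant of a word-final cluster /nb/, so it deletes. /borrisooseunb/ → borrisooseun.

borrisooseun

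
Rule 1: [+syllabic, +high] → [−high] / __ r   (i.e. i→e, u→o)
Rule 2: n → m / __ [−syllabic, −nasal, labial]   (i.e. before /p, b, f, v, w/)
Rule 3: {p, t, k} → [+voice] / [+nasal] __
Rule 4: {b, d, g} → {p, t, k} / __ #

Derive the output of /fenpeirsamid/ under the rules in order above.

fembeersamit

Rule 1 (pre-rhotic lowering): /i/ is a high vowel immediately before /r/, so it lowers to [e]. /fenpeirsamid/ → fenpeersamid.
Rule 2 (nasal place assimilation): /n/ precedes the labial consonant /p/, so it assimilates in place to [m]. /fenpeersamid/ → fempeersamid.
Rule 3 (post-nasal voicing): /p/ is a voiceless stop immediately after the nasal /m/, so it voices to [b]. /fempeersamid/ → fembeersamid.
Rule 4 (final devoicing): /d/ is a voiced stop in word-final position, so it devoices to [t]. /fembeersamid/ → fembeersamit.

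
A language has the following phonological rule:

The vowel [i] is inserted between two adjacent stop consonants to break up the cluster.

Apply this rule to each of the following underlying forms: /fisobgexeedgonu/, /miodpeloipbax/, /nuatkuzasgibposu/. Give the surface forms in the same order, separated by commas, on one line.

/fisobgexeedgonu/: /b/ and /g/ form a stop–stop cluster, so [i] is inserted between them. /d/ and /g/ form a stop–stop cluster, so [i] is inserted between them. → [fisobigexeedigonu].
/miodpeloipbax/: /d/ and /p/ form a stop–stop cluster, so [i] is inserted between them. /p/ and /b/ form a stop–stop cluster, so [i] is inserted between them. → [miodipeloipibax].
/nuatkuzasgibposu/: /t/ and /k/ form a stop–stop cluster, so [i] is inserted between them. /b/ and /p/ form a stop–stop cluster, so [i] is inserted between them. → [nuatikuzasgibiposu].

fisobigexeedigonu, miodipeloipibax, nuatikuzasgibiposu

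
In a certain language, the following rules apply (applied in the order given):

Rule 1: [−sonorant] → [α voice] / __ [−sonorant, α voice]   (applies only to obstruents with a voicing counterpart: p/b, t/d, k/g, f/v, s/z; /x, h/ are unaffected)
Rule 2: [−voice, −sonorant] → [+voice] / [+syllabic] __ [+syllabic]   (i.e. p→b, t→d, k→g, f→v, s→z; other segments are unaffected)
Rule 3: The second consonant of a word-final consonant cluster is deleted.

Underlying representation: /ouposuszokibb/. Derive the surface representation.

oubozuzzogib

Rule 1 (regressive voicing assimilation): /s/ precedes the voiced obstruent /z/, so it voices to [z] by assimilation. /ouposuszokibb/ → ouposuzzokibb.
Rule 2 (intervocalic voicing): /p/ is a voiceless obstruent between vowels /u/ and /o/, so it voices to [b]. /s/ is a voiceless obstruent between vowels /o/ and /u/, so it voices to [z]. /k/ is a voiceless obstruent between vowels /o/ and /i/, so it voices to [g]. /ouposuzzokibb/ → oubozuzzogibb.
Rule 3 (final cluster simplification): /b/ is the second consonant of a word-final cluster /bb/, so it deletes. /oubozuzzogibb/ → oubozuzzogib.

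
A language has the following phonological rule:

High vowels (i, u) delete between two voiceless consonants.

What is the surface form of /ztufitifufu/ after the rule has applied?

/u/ is a high vowel flanked by voiceless consonants /t/ and /f/, so it deletes.
/i/ is a high vowel flanked by voiceless consonants /f/ and /t/, so it deletes.
/i/ is a high vowel flanked by voiceless consonants /t/ and /f/, so it deletes.
/u/ is a high vowel flanked by voiceless consonants /f/ and /f/, so it deletes.
The other instance of /u/ does not occur in the required environment and remains unchanged.
Surface form: [ztftffu].

ztftffu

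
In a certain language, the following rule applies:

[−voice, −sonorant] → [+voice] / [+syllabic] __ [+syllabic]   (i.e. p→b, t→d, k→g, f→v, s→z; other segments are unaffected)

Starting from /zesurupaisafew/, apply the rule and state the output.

zezurubaizavew

/s/ is a voiceless obstruent between vowels /e/ and /u/, so it voices to [z].
/p/ is a voiceless obstruent between vowels /u/ and /a/, so it voices to [b].
/s/ is a voiceless obstruent between vowels /i/ and /a/, so it voices to [z].
/f/ is a voiceless obstruent between vowels /a/ and /e/, so it voices to [v].
Surface form: [zezurubaizavew].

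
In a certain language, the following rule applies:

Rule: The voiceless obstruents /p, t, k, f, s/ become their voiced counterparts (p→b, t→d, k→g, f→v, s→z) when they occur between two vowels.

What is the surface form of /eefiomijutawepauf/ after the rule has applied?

/f/ is a voiceless obstruent between vowels /e/ and /i/, so it voices to [v].
/t/ is a voiceless obstruent between vowels /u/ and /a/, so it voices to [d].
/p/ is a voiceless obstruent between vowels /e/ and /a/, so it voices to [b].
The other instance of /f/ does not occur in the required environment and remains unchanged.
Surface form: [eeviomijudawebauf].

eeviomijudawebauf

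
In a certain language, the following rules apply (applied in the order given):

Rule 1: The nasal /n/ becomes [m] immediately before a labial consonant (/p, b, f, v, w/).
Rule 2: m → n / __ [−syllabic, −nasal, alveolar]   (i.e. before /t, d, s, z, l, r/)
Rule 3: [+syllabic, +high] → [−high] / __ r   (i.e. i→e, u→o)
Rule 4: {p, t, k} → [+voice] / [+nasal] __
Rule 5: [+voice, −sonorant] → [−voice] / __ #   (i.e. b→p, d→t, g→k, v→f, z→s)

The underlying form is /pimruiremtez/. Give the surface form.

pinruerendes

Rule 1 (nasal place assimilation): no segment meets the environment; /pimruiremtez/ is unchanged.
Rule 2 (nasal place assimilation): /m/ precedes the alveolar consonant /r/, so it assimilates in place to [n]. /m/ precedes the alveolar consonant /t/, so it assimilates in place to [n]. /pimruiremtez/ → pinruirentez.
Rule 3 (pre-rhotic lowering): /i/ is a high vowel immediately before /r/, so it lowers to [e]. /pinruirentez/ → pinruerentez.
Rule 4 (post-nasal voicing): /t/ is a voiceless stop immediately after the nasal /n/, so it voices to [d]. /pinruerentez/ → pinruerendez.
Rule 5 (final devoicing): /z/ is a voiced obstruent in word-final position, so it devoices to [s]. /pinruerendez/ → pinruerendes.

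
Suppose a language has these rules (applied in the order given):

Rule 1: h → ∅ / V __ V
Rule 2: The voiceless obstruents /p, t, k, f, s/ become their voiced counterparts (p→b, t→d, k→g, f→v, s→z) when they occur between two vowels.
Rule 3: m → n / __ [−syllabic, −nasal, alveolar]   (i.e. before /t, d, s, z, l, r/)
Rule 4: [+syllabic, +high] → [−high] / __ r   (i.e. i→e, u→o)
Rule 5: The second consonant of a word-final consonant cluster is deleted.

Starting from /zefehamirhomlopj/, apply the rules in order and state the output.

zeveamerhonlop

Rule 1 (intervocalic h-deletion): /h/ occurs between vowels /e/ and /a/, so it deletes. /zefehamirhomlopj/ → zefeamirhomlopj.
Rule 2 (intervocalic voicing): /f/ is a voiceless obstruent between vowels /e/ and /e/, so it voices to [v]. /zefeamirhomlopj/ → zeveamirhomlopj.
Rule 3 (nasal place assimilation): /m/ precedes the alveolar consonant /l/, so it assimilates in place to [n]. /zeveamirhomlopj/ → zeveamirhonlopj.
Rule 4 (pre-rhotic lowering): /i/ is a high vowel immediately before /r/, so it lowers to [e]. /zeveamirhonlopj/ → zeveamerhonlopj.
Rule 5 (final cluster simplification): /j/ is the second consonant of a word-final cluster /pj/, so it deletes. /zeveamerhonlopj/ → zeveamerhonlop.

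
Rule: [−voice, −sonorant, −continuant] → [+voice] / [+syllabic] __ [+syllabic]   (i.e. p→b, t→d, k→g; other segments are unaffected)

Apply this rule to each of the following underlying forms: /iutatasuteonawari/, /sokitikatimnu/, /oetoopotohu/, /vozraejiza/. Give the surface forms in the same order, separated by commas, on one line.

iudadasudeonawari, sogidigadimnu, oedoobodohu, vozraejiza

/iutatasuteonawari/: /t/ is a voiceless stop between vowels /u/ and /a/, so it voices to [d]. /t/ is a voiceless stop between vowels /a/ and /a/, so it voices to [d]. /t/ is a voiceless stop between vowels /u/ and /e/, so it voices to [d]. → [iudadasudeonawari].
/sokitikatimnu/: /k/ is a voiceless stop between vowels /o/ and /i/, so it voices to [g]. /t/ is a voiceless stop between vowels /i/ and /i/, so it voices to [d]. /k/ is a voiceless stop between vowels /i/ and /a/, so it voices to [g]. /t/ is a voiceless stop between vowels /a/ and /i/, so it voices to [d]. → [sogidigadimnu].
/oetoopotohu/: /t/ is a voiceless stop between vowels /e/ and /o/, so it voices to [d]. /p/ is a voiceless stop between vowels /o/ and /o/, so it voices to [b]. /t/ is a voiceless stop between vowels /o/ and /o/, so it voices to [d]. → [oedoobodohu].
/vozraejiza/: the rule's environment is not met; surfaces unchanged as [vozraejiza].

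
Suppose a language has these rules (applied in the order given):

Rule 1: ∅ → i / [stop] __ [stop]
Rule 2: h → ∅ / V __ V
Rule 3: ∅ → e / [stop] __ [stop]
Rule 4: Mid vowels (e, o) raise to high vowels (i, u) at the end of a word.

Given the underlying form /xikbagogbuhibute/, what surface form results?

xikibagogibuibuti

Rule 1 (stop-cluster i-epenthesis): /k/ and /b/ form a stop–stop cluster, so [i] is inserted between them. /g/ and /b/ form a stop–stop cluster, so [i] is inserted between them. /xikbagogbuhibute/ → xikibagogibuhibute.
Rule 2 (intervocalic h-deletion): /h/ occurs between vowels /u/ and /i/, so it deletes. /xikibagogibuhibute/ → xikibagogibuibute.
Rule 3 (stop-cluster e-epenthesis): no segment meets the environment; /xikibagogibuibute/ is unchanged.
Rule 4 (final vowel raising): /e/ is a mid vowel in word-final position, so it raises to [i]. /xikibagogibuibute/ → xikibagogibuibuti.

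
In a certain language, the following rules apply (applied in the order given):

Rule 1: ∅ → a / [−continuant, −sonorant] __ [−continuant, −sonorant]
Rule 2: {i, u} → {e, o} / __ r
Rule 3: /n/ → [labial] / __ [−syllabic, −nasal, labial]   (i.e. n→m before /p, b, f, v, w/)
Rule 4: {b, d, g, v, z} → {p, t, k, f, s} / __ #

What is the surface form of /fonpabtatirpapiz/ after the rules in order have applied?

fompabataterpapis

Rule 1 (stop-cluster a-epenthesis): /b/ and /t/ form a stop–stop cluster, so [a] is inserted between them. /fonpabtatirpapiz/ → fonpabatatirpapiz.
Rule 2 (pre-rhotic lowering): /i/ is a high vowel immediately before /r/, so it lowers to [e]. /fonpabatatirpapiz/ → fonpabataterpapiz.
Rule 3 (nasal place assimilation): /n/ precedes the labial consonant /p/, so it assimilates in place to [m]. /fonpabataterpapiz/ → fompabataterpapiz.
Rule 4 (final devoicing): /z/ is a voiced obstruent in word-final position, so it devoices to [s]. /fompabataterpapiz/ → fompabataterpapis.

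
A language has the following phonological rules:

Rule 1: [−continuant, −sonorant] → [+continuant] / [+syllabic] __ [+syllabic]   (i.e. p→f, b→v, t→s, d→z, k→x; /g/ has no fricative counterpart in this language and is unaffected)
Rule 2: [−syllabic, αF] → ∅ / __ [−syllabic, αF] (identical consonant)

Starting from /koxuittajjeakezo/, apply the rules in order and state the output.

Rule 1 (intervocalic spirantization): /k/ is a stop between vowels /a/ and /e/, so it spirantizes to the fricative [x]. /koxuittajjeakezo/ → koxuittajjeaxezo.
Rule 2 (degemination): /tt/ is a geminate; the first /t/ deletes. /jj/ is a geminate; the first /j/ deletes. /koxuittajjeaxezo/ → koxuitajeaxezo.

koxuitajeaxezo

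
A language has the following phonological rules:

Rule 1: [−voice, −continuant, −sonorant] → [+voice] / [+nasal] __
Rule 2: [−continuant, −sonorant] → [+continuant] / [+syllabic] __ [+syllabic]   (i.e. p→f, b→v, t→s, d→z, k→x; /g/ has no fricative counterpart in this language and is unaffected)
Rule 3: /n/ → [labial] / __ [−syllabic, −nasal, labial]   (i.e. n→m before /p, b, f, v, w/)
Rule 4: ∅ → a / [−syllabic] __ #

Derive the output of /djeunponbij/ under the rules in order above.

djeumbombija

Rule 1 (post-nasal voicing): /p/ is a voiceless stop immediately after the nasal /n/, so it voices to [b]. /djeunponbij/ → djeunbonbij.
Rule 2 (intervocalic spirantization): no segment meets the environment; /djeunbonbij/ is unchanged.
Rule 3 (nasal place assimilation): /n/ precedes the labial consonant /b/, so it assimilates in place to [m]. /n/ precedes the labial consonant /b/, so it assimilates in place to [m]. /djeunbonbij/ → djeumbombij.
Rule 4 (final a-epenthesis): the form ends in the consonant /j/, so [a] is inserted word-finally. /djeumbombij/ → djeumbombija.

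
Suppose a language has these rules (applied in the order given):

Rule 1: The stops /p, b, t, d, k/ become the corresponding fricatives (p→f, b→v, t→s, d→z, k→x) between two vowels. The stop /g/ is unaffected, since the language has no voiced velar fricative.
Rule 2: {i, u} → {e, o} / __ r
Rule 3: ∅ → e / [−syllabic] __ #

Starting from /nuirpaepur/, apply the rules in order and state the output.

nuerpaefore

Rule 1 (intervocalic spirantization): /p/ is a stop between vowels /e/ and /u/, so it spirantizes to the fricative [f]. /nuirpaepur/ → nuirpaefur.
Rule 2 (pre-rhotic lowering): /i/ is a high vowel immediately before /r/, so it lowers to [e]. /u/ is a high vowel immediately before /r/, so it lowers to [o]. /nuirpaefur/ → nuerpaefor.
Rule 3 (final e-epenthesis): the form ends in the consonant /r/, so [e] is inserted word-finally. /nuerpaefor/ → nuerpaefore.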